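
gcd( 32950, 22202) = 2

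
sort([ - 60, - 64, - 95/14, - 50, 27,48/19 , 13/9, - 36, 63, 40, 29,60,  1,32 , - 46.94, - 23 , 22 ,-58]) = [-64,- 60,-58, - 50,-46.94,-36, - 23,  -  95/14, 1, 13/9,48/19, 22, 27, 29, 32,  40,60,63]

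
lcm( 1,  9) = 9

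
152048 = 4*38012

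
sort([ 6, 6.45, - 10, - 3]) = [ - 10, - 3, 6,6.45] 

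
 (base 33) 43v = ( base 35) 3N6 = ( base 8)10606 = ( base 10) 4486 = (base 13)2071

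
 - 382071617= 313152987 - 695224604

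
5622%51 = 12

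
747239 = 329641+417598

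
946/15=946/15 = 63.07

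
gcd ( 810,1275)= 15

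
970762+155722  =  1126484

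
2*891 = 1782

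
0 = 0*6985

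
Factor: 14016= 2^6 * 3^1 * 73^1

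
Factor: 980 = 2^2*5^1*7^2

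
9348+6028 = 15376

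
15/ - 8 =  - 2 + 1/8 = - 1.88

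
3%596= 3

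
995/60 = 199/12 = 16.58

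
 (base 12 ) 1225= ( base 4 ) 133331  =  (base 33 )1sw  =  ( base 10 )2045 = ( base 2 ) 11111111101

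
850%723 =127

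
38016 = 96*396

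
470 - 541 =-71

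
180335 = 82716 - -97619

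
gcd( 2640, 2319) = 3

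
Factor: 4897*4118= 2^1*29^1* 59^1*71^1*83^1 = 20165846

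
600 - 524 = 76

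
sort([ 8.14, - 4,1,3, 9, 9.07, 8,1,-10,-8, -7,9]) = [ - 10, - 8, -7 , - 4,1,1, 3,8,8.14,9,9,9.07 ]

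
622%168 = 118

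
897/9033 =299/3011  =  0.10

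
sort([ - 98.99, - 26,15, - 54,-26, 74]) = [ - 98.99,  -  54 , - 26, - 26,  15, 74]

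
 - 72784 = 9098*( - 8)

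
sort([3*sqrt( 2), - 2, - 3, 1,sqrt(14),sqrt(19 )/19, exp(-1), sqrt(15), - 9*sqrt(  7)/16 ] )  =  [- 3, - 2,  -  9*sqrt ( 7)/16,sqrt(19)/19,exp(  -  1), 1,sqrt( 14),sqrt( 15), 3*sqrt( 2)]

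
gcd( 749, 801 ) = 1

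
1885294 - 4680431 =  - 2795137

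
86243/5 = 86243/5 = 17248.60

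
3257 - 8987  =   - 5730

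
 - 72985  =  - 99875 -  - 26890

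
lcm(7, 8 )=56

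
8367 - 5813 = 2554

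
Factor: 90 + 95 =5^1*37^1 = 185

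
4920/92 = 53 +11/23 = 53.48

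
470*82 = 38540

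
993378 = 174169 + 819209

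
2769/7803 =923/2601 = 0.35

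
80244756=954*84114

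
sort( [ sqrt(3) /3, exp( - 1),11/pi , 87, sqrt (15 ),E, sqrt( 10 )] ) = [ exp(  -  1 ), sqrt( 3) /3, E,sqrt( 10 ), 11/pi, sqrt ( 15), 87] 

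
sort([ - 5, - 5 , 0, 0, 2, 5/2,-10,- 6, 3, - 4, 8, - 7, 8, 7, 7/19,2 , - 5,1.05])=[ - 10,-7, - 6, - 5, - 5 , - 5, - 4,0, 0, 7/19, 1.05, 2,2,5/2, 3, 7, 8, 8 ]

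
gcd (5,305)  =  5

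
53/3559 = 53/3559 = 0.01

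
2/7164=1/3582 = 0.00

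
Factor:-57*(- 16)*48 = 2^8*3^2*19^1 = 43776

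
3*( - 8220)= -24660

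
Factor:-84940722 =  - 2^1*3^2*379^1 * 12451^1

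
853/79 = 853/79 = 10.80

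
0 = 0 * 584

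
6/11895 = 2/3965 = 0.00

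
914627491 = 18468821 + 896158670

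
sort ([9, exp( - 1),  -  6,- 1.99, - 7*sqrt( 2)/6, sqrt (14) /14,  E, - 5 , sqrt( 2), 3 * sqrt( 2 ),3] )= [ - 6 , - 5, - 1.99, - 7*sqrt ( 2) /6, sqrt( 14) /14,exp( - 1),sqrt( 2), E, 3,3 * sqrt( 2 ), 9]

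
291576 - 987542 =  - 695966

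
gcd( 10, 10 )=10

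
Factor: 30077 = 19^1*1583^1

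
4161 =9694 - 5533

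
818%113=27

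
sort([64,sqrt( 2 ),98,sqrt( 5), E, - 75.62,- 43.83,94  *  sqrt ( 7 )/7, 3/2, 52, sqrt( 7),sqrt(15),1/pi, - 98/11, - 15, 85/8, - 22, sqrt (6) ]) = [-75.62,-43.83, - 22, - 15,-98/11 , 1/pi,sqrt( 2 ), 3/2, sqrt( 5), sqrt( 6), sqrt( 7 ),E, sqrt( 15 ), 85/8, 94*sqrt( 7)/7, 52, 64, 98]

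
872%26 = 14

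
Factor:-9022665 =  - 3^1 * 5^1 * 17^1 * 41^1*863^1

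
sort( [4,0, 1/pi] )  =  [0, 1/pi,4] 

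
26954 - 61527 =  -34573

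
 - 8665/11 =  - 788 + 3/11 = - 787.73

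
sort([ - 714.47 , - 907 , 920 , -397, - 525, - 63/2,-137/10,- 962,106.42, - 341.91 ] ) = [-962 ,-907,-714.47, - 525,-397, - 341.91,-63/2 , - 137/10 , 106.42,920] 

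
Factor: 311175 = 3^3*5^2  *461^1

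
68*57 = 3876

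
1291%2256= 1291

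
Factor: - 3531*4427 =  - 3^1*11^1 * 19^1*107^1*233^1 = - 15631737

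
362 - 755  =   - 393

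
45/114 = 15/38 = 0.39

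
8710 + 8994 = 17704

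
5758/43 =133 + 39/43 = 133.91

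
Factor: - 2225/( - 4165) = 5^1*7^( - 2 ) *17^ ( - 1 )*89^1=445/833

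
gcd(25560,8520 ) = 8520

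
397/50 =7+47/50 =7.94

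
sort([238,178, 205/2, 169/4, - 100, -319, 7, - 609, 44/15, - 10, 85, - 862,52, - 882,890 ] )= [-882,-862, - 609,-319,-100, - 10, 44/15,  7,169/4,  52,85,205/2,178 , 238, 890]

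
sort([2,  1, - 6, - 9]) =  [  -  9,-6, 1, 2]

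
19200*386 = 7411200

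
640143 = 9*71127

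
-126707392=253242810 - 379950202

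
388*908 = 352304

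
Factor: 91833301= 7^2*877^1* 2137^1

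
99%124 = 99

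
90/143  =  90/143 = 0.63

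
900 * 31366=28229400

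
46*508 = 23368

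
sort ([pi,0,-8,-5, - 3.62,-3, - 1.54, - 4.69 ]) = [ - 8, - 5, - 4.69, - 3.62, - 3 ,-1.54, 0,pi]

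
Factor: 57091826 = 2^1*11^1*313^1 *8291^1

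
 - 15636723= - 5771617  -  9865106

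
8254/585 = 14+64/585  =  14.11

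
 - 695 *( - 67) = 46565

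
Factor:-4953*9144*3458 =  -  156613622256 = -  2^4  *3^3* 7^1*13^2 * 19^1*127^2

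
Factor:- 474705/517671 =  - 685/747  =  -3^( - 2)*5^1*83^(-1 )*137^1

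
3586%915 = 841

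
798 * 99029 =79025142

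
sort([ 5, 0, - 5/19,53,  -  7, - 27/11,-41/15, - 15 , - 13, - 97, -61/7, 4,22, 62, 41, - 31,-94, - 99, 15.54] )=[- 99, - 97, -94, - 31,-15 , - 13, -61/7, - 7, - 41/15, - 27/11, - 5/19, 0,  4, 5, 15.54, 22, 41, 53, 62 ]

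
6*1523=9138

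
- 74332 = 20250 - 94582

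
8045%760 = 445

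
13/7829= 13/7829=0.00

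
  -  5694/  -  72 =949/12 = 79.08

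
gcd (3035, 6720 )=5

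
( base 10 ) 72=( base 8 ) 110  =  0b1001000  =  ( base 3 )2200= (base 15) 4c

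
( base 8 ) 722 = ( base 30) FG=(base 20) 136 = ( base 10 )466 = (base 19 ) 15a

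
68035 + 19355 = 87390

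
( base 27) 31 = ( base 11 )75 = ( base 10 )82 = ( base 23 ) 3D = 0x52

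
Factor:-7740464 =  - 2^4*607^1 * 797^1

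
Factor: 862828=2^2*19^1*11353^1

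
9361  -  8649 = 712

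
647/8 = 647/8 = 80.88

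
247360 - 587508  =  -340148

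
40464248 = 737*54904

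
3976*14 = 55664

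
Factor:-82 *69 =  - 5658 = -2^1*3^1*23^1*41^1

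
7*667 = 4669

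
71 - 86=-15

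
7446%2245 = 711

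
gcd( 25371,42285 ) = 8457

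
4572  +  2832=7404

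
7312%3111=1090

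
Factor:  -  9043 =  - 9043^1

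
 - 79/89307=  - 79/89307 = - 0.00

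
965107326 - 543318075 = 421789251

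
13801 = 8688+5113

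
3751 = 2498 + 1253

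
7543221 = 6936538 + 606683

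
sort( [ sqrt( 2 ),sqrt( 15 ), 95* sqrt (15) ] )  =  [sqrt( 2), sqrt( 15 ), 95 * sqrt( 15 )]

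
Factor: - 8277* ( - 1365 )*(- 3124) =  - 35295280020   =  - 2^2*3^2*5^1*7^1*11^1*13^1*31^1*71^1  *89^1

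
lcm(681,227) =681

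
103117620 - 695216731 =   -  592099111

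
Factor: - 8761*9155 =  -80206955 = - 5^1 * 1831^1 * 8761^1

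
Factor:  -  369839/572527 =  - 19^( - 1 )*71^1 * 5209^1*30133^(  -  1)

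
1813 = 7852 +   -  6039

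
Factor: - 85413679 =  - 13^1*6570283^1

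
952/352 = 119/44 = 2.70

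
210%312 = 210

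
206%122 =84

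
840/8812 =210/2203 = 0.10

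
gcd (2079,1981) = 7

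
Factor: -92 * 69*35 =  - 2^2*3^1*5^1*7^1*23^2=- 222180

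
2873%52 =13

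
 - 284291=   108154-392445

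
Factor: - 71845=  - 5^1*14369^1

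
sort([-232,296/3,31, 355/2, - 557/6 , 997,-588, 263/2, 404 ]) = [-588, - 232, - 557/6, 31,296/3,263/2,355/2 , 404, 997 ] 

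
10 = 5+5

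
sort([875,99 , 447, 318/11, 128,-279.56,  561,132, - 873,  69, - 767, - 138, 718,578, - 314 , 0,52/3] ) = [ - 873, - 767 , - 314, - 279.56 , - 138,0,52/3,  318/11 , 69 , 99,  128, 132, 447, 561 , 578, 718, 875]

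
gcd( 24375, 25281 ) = 3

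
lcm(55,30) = 330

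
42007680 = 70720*594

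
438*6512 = 2852256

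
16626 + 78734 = 95360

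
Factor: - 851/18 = -2^ ( - 1)*  3^( - 2)*23^1*37^1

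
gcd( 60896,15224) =15224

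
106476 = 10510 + 95966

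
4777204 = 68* 70253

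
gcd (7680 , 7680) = 7680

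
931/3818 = 931/3818 =0.24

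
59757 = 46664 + 13093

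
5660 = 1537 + 4123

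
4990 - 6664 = -1674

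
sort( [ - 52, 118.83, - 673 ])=[ - 673, - 52,118.83]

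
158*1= 158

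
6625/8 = 828 + 1/8 = 828.12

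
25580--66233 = 91813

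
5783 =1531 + 4252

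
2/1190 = 1/595 =0.00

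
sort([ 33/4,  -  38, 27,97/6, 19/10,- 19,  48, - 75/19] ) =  [-38 , - 19,  -  75/19, 19/10, 33/4 , 97/6, 27,48 ]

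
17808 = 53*336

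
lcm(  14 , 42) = 42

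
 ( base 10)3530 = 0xdca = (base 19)9ef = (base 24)632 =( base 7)13202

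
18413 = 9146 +9267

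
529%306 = 223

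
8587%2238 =1873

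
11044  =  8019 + 3025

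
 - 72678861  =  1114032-73792893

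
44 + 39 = 83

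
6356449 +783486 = 7139935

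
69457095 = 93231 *745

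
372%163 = 46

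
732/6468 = 61/539 = 0.11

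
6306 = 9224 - 2918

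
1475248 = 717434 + 757814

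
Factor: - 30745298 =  - 2^1 * 37^1*415477^1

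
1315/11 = 1315/11  =  119.55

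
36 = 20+16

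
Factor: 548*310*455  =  2^3*5^2*7^1*13^1*31^1 * 137^1= 77295400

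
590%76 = 58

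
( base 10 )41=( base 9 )45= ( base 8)51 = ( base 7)56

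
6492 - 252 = 6240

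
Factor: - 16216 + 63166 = 2^1*3^1*5^2*313^1 = 46950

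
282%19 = 16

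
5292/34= 155  +  11/17=155.65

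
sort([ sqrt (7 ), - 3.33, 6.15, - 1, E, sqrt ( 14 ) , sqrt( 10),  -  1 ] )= [-3.33, - 1, - 1,sqrt( 7 ), E, sqrt(10), sqrt ( 14 ) , 6.15] 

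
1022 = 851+171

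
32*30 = 960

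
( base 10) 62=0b111110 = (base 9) 68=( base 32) 1U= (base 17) 3B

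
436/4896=109/1224 =0.09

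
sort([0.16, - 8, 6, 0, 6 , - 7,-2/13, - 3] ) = [-8 ,-7, - 3, - 2/13 , 0,0.16,6, 6] 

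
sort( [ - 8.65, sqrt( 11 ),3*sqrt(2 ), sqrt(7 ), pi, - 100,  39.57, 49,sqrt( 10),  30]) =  [ - 100, - 8.65,  sqrt(7 ), pi,sqrt(10), sqrt( 11), 3*sqrt( 2),30 , 39.57,49]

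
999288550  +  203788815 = 1203077365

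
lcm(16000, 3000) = 48000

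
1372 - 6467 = -5095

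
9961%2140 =1401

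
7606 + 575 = 8181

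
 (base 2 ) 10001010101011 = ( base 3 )110011201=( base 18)1971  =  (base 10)8875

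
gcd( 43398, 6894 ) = 18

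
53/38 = 53/38 = 1.39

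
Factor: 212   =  2^2*53^1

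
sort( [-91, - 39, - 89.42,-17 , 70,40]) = [-91 , - 89.42 ,-39,-17, 40, 70 ] 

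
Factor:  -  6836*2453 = -2^2*11^1*223^1*1709^1 = -16768708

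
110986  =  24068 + 86918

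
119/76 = 1 + 43/76 = 1.57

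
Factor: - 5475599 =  - 2339^1*2341^1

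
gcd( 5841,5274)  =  9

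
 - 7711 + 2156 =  - 5555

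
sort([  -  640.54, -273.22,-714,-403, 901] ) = [-714, - 640.54, - 403,- 273.22,901]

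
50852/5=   50852/5= 10170.40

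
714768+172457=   887225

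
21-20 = 1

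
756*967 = 731052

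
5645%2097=1451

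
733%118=25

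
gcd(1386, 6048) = 126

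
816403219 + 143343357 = 959746576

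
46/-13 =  - 46/13 = - 3.54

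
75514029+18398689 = 93912718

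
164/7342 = 82/3671= 0.02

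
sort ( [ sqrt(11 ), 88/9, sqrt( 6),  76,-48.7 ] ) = [ - 48.7, sqrt(6 ), sqrt( 11 ),88/9, 76 ] 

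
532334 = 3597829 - 3065495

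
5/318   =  5/318 =0.02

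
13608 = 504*27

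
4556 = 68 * 67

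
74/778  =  37/389 = 0.10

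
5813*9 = 52317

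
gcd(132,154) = 22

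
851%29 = 10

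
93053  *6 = 558318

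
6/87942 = 1/14657 = 0.00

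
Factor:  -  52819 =-13^1* 17^1*239^1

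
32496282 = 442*73521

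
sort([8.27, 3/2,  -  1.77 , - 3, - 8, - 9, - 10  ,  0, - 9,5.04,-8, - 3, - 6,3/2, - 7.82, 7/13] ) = [ - 10,-9,  -  9,-8,  -  8 , - 7.82, - 6, - 3, - 3, - 1.77, 0, 7/13 , 3/2, 3/2, 5.04,8.27 ] 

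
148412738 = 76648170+71764568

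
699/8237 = 699/8237 = 0.08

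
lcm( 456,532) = 3192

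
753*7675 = 5779275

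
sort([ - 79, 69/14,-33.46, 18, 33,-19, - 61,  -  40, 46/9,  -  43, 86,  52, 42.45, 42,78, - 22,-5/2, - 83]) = [ - 83,-79, - 61,- 43, - 40 , - 33.46, - 22 , - 19, - 5/2, 69/14,  46/9, 18, 33, 42, 42.45, 52, 78, 86 ]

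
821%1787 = 821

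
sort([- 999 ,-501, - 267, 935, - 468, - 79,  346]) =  [ - 999, - 501, - 468,  -  267,-79 , 346,935 ]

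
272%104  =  64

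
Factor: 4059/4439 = 3^2 * 11^1*23^( - 1)*41^1*193^( - 1)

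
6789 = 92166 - 85377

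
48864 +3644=52508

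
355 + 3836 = 4191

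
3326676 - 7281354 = - 3954678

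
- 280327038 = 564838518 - 845165556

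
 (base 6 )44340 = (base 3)22110220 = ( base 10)6180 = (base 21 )e06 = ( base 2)1100000100100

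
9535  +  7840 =17375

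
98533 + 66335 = 164868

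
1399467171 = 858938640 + 540528531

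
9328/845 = 9328/845=11.04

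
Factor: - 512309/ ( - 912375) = 3^( - 2 )*5^( - 3 )*7^1*163^1*449^1*811^( - 1 ) 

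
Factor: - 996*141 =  - 2^2* 3^2*47^1 * 83^1= - 140436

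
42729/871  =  42729/871=49.06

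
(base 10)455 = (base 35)d0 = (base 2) 111000111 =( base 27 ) GN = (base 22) KF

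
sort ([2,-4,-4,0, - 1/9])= [- 4, -4, - 1/9,0, 2]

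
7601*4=30404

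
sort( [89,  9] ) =[ 9, 89 ] 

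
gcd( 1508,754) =754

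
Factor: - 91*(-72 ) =6552 =2^3*3^2 *7^1*13^1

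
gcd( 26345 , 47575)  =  55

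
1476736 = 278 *5312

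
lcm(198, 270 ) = 2970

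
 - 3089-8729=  - 11818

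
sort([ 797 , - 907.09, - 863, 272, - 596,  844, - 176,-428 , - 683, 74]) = [ - 907.09, - 863,- 683, - 596, - 428,  -  176, 74,  272,797,844 ]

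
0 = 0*( - 1485)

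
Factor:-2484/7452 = -1/3 = -3^( - 1 ) 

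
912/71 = 912/71 = 12.85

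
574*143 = 82082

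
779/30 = 25+29/30 = 25.97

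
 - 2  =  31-33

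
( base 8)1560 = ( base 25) 1a5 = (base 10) 880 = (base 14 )46C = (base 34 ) PU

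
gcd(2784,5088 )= 96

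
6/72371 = 6/72371 = 0.00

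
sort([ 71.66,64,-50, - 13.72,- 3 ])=[ - 50 ,-13.72,-3,64,  71.66 ]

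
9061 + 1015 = 10076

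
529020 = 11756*45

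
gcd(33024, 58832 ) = 16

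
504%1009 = 504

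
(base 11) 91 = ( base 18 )5a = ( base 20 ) 50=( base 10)100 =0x64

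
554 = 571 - 17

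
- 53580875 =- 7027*7625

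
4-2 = 2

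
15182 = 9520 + 5662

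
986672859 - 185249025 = 801423834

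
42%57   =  42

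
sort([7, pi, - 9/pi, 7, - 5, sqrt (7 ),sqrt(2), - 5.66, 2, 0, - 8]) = [ - 8, - 5.66, - 5,-9/pi,  0, sqrt(2), 2, sqrt( 7),pi,7, 7 ]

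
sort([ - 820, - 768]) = [ - 820,-768]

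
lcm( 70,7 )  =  70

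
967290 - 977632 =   -  10342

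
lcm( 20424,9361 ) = 224664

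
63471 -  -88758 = 152229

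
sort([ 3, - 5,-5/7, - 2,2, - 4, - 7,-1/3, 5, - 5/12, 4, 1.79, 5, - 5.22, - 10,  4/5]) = [ - 10, - 7,-5.22, - 5,-4, - 2, - 5/7  , - 5/12, - 1/3 , 4/5,  1.79, 2, 3,4, 5, 5 ] 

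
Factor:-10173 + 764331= 754158  =  2^1*3^1*125693^1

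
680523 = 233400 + 447123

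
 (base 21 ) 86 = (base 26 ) 6i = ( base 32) 5E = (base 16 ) ae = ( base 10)174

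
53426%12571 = 3142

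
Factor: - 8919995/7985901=-1274285/1140843 = -3^(  -  1)*5^1*11^ ( - 1 ) * 181^( - 1) * 191^ ( - 1) * 254857^1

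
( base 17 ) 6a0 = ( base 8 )3560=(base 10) 1904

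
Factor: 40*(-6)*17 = - 4080 =- 2^4*3^1*5^1*17^1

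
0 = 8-8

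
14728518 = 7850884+6877634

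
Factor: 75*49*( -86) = -2^1*3^1*5^2 * 7^2*43^1=-  316050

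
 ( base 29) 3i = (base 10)105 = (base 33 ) 36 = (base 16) 69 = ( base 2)1101001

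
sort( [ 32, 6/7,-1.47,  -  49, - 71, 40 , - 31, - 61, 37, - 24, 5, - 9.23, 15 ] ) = [ - 71 , - 61, - 49, - 31, - 24, - 9.23,  -  1.47,6/7, 5, 15, 32, 37,40]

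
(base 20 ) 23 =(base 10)43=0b101011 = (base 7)61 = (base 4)223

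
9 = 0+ 9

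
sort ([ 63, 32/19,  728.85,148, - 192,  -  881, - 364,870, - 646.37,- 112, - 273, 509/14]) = [-881, - 646.37, - 364,-273,  -  192, -112,32/19,  509/14, 63, 148, 728.85, 870]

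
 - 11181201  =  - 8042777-3138424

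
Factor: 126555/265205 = 3^1*11^1 * 13^1*29^( - 1)*31^( - 1) = 429/899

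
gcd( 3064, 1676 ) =4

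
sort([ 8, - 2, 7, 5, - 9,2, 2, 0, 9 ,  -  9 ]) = [ - 9, - 9, - 2,0,  2, 2, 5,7,8, 9]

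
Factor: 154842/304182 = 3^( - 2)*43^(-1) * 197^1 = 197/387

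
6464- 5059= 1405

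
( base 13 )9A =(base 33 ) 3s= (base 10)127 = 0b1111111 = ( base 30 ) 47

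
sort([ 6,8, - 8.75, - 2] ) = [- 8.75,-2,6,8] 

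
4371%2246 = 2125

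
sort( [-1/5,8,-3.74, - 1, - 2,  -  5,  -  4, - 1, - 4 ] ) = [ - 5, - 4, - 4  ,-3.74, - 2,- 1,-1 ,-1/5, 8 ]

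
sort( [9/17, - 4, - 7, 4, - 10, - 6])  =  [ - 10, - 7, - 6, - 4,9/17, 4] 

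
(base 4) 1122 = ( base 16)5A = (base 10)90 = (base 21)46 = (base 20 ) 4A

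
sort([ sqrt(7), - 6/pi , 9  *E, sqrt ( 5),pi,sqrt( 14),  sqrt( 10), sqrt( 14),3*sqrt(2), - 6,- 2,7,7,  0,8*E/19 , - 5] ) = [-6, - 5, - 2, - 6/pi,0, 8*E/19,sqrt(5),sqrt( 7),pi,sqrt( 10),sqrt( 14 ), sqrt( 14), 3*sqrt( 2),  7,7,9*E ]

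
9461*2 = 18922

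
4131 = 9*459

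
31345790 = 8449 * 3710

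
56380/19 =2967 + 7/19 = 2967.37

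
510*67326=34336260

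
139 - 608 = -469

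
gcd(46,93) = 1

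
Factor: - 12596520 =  - 2^3 * 3^1*5^1*104971^1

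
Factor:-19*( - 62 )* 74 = 87172 = 2^2*19^1*31^1*37^1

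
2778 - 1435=1343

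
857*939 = 804723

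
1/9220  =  1/9220 = 0.00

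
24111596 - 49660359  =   -25548763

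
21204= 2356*9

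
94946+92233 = 187179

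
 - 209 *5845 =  - 1221605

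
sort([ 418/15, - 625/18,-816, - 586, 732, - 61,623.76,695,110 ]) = [-816, - 586, - 61,- 625/18, 418/15  ,  110 , 623.76, 695,732] 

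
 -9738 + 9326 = -412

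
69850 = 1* 69850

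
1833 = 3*611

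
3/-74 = -1 + 71/74 = - 0.04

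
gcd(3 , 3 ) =3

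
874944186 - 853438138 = 21506048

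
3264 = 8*408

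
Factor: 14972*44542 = 666882824 = 2^3*19^1 * 197^1  *  22271^1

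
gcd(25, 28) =1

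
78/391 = 78/391 = 0.20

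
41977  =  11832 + 30145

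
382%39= 31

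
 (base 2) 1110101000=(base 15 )426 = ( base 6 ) 4200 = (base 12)660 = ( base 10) 936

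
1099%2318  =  1099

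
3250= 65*50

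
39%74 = 39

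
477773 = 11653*41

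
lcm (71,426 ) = 426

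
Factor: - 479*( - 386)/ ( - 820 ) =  - 92447/410 = -2^(-1 )*5^( - 1 )*41^(-1)*193^1* 479^1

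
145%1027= 145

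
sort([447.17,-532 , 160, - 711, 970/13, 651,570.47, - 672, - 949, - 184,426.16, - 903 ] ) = [-949,  -  903 , - 711,  -  672 ,  -  532, - 184 , 970/13, 160, 426.16, 447.17,570.47,651 ]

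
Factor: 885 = 3^1*5^1 * 59^1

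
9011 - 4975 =4036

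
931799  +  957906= 1889705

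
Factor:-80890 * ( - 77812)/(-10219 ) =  - 6294212680/10219 = - 2^3 *5^1*7^2*11^(-1)*397^1* 929^( - 1)*8089^1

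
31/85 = 31/85 =0.36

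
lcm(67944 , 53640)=1019160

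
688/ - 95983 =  - 688/95983 =- 0.01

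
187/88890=187/88890 = 0.00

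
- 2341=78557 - 80898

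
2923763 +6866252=9790015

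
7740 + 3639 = 11379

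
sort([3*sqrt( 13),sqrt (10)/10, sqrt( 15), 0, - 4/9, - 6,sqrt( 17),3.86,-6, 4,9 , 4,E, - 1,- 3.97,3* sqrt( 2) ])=[ - 6,-6, -3.97, - 1,-4/9, 0, sqrt( 10)/10,E,3.86,  sqrt (15 ) , 4,4 , sqrt ( 17 ), 3*sqrt (2),9, 3*sqrt( 13)]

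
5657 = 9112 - 3455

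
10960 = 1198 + 9762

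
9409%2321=125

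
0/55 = 0 = 0.00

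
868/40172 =217/10043=0.02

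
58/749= 58/749 = 0.08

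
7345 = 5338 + 2007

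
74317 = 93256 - 18939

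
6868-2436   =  4432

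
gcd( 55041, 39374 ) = 1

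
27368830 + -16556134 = 10812696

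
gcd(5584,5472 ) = 16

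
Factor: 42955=5^1*11^2*71^1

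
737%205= 122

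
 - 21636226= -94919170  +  73282944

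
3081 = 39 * 79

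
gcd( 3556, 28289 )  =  1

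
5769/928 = 5769/928 = 6.22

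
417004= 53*7868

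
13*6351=82563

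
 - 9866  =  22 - 9888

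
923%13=0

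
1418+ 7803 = 9221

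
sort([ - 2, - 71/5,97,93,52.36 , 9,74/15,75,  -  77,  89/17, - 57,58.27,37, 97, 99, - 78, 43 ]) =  [ - 78, - 77, - 57, - 71/5, - 2, 74/15,89/17,9, 37,43, 52.36,58.27, 75,93, 97,97,99] 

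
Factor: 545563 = 151^1  *3613^1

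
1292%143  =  5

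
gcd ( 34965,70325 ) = 5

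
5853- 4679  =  1174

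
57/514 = 57/514 = 0.11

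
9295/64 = 145  +  15/64 = 145.23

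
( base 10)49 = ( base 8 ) 61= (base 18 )2D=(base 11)45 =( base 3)1211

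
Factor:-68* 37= - 2^2 * 17^1*37^1  =  - 2516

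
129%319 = 129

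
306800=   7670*40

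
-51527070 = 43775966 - 95303036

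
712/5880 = 89/735  =  0.12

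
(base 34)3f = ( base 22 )57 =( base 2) 1110101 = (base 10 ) 117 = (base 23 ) 52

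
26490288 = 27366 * 968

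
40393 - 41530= - 1137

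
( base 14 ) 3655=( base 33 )8nc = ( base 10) 9483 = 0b10010100001011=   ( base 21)10AC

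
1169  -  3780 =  - 2611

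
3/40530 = 1/13510=0.00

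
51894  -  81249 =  - 29355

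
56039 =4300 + 51739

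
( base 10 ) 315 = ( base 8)473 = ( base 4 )10323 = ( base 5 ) 2230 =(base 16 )13B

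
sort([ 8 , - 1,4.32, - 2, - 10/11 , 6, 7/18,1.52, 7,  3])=[ - 2, - 1, - 10/11, 7/18, 1.52,3, 4.32,6,7,8 ] 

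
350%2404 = 350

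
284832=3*94944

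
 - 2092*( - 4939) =10332388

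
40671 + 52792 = 93463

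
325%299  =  26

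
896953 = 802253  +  94700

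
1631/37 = 44 + 3/37=44.08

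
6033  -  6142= - 109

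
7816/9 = 7816/9 = 868.44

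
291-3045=-2754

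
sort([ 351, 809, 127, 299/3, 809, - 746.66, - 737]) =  [ - 746.66, - 737,299/3,  127, 351, 809, 809 ]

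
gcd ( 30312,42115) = 1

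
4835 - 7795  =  -2960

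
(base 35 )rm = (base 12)687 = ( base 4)33013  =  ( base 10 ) 967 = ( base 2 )1111000111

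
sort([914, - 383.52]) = [ - 383.52,914]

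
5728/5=5728/5  =  1145.60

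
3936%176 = 64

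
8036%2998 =2040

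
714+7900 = 8614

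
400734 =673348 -272614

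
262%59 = 26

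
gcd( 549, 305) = 61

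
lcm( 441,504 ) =3528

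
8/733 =8/733 = 0.01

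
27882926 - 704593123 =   -  676710197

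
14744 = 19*776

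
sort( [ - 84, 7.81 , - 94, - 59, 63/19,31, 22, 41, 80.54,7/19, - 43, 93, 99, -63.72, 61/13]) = [ - 94, - 84, - 63.72, - 59, - 43, 7/19, 63/19,61/13,7.81, 22, 31,41, 80.54,93, 99]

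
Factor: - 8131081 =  - 7^1*523^1*2221^1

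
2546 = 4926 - 2380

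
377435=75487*5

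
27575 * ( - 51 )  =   -1406325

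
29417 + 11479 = 40896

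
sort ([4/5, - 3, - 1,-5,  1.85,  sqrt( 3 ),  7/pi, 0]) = [  -  5, - 3, - 1, 0,4/5,sqrt( 3)  ,  1.85  ,  7/pi] 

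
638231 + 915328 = 1553559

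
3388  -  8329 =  - 4941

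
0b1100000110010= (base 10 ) 6194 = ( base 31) 6DP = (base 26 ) 946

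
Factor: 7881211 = 13^1*606247^1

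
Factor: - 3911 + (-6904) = - 10815 = -3^1*5^1*7^1*103^1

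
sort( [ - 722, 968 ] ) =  [ -722, 968 ]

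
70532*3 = 211596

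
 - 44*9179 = -403876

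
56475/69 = 18825/23 = 818.48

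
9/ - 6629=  - 9/6629 = - 0.00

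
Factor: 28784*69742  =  2^5*7^1 * 257^1*34871^1 = 2007453728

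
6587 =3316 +3271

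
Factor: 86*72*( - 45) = - 278640 = - 2^4*3^4 * 5^1*43^1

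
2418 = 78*31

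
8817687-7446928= 1370759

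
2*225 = 450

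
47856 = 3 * 15952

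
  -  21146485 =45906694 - 67053179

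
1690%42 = 10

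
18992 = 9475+9517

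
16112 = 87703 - 71591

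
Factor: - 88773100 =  - 2^2 * 5^2 * 13^1 * 23^1 * 2969^1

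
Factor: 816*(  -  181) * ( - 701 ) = 103534896 = 2^4 * 3^1*17^1 * 181^1*701^1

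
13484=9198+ 4286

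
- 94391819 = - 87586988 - 6804831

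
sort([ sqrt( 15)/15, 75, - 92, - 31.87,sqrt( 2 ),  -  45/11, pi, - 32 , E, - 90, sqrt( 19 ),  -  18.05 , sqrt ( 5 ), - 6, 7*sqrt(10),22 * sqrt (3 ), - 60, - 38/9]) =[ - 92,-90, - 60,  -  32, - 31.87, - 18.05,-6, - 38/9, - 45/11, sqrt( 15)/15, sqrt( 2),sqrt( 5),  E,pi,sqrt(19),7* sqrt( 10), 22*sqrt( 3), 75]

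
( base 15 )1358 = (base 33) 3q8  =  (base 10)4133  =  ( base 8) 10045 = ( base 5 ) 113013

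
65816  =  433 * 152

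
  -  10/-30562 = 5/15281 = 0.00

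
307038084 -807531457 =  - 500493373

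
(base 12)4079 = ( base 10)7005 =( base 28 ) 8q5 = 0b1101101011101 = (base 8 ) 15535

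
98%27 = 17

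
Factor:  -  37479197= - 7^1 * 67^1*157^1*509^1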